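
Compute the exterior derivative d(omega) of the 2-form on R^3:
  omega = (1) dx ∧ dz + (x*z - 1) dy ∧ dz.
d(omega) = (z) dx ∧ dy ∧ dz

For a 2-form omega = sum_{i<j} g_{ij} dx_i ∧ dx_j, the exterior derivative is
  d(omega) = sum_{i<j} d(g_{ij}) ∧ dx_i ∧ dx_j = sum_{i<j, k} (∂g_{ij}/∂x_k) dx_k ∧ dx_i ∧ dx_j.
Expand each term, using dx_k ∧ dx_i ∧ dx_j = sgn(permutation) dx_{(a)} ∧ dx_{(b)} ∧ dx_{(c)} with (a < b < c) sorted:
  d(x*z - 1) includes (∂/∂x)(x*z - 1) dx = (z) dx, which multiplied by dy ∧ dz gives (z) dx ∧ dy ∧ dz
Collecting like 3-forms: d(omega) = (z) dx ∧ dy ∧ dz.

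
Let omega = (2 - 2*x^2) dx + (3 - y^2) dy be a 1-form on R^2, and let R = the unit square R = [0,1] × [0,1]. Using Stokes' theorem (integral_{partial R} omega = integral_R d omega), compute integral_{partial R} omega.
integral_(partial R) omega = 0

Stokes: integral_partial_R omega = integral_R d omega with d omega = (∂Q/∂x - ∂P/∂y) dx ∧ dy.
  ∂Q/∂x = 0
  ∂P/∂y = 0
  integrand = ∂Q/∂x - ∂P/∂y = 0.
Integrating over R: integral_0^1 integral_0^1 (0) dx dy = 0.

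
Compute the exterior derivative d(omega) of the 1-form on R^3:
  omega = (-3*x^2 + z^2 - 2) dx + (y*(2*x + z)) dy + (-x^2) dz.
d(omega) = (2*y) dx ∧ dy + (-2*x - 2*z) dx ∧ dz + (-y) dy ∧ dz

For a 1-form omega = sum_i f_i dx_i, the exterior derivative is
  d(omega) = sum_{i < j} (∂f_j/∂x_i - ∂f_i/∂x_j) dx_i ∧ dx_j.
  coefficient of dx ∧ dy: ∂f_2/∂x - ∂f_1/∂y = ∂(y*(2*x + z))/∂x - ∂(-3*x^2 + z^2 - 2)/∂y = 2*y
  coefficient of dx ∧ dz: ∂f_3/∂x - ∂f_1/∂z = ∂(-x^2)/∂x - ∂(-3*x^2 + z^2 - 2)/∂z = -2*x - 2*z
  coefficient of dy ∧ dz: ∂f_3/∂y - ∂f_2/∂z = ∂(-x^2)/∂y - ∂(y*(2*x + z))/∂z = -y
Assembling: d(omega) = (2*y) dx ∧ dy + (-2*x - 2*z) dx ∧ dz + (-y) dy ∧ dz.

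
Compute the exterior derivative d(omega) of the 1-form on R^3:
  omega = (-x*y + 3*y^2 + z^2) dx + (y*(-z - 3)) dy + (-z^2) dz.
d(omega) = (x - 6*y) dx ∧ dy + (-2*z) dx ∧ dz + (y) dy ∧ dz

For a 1-form omega = sum_i f_i dx_i, the exterior derivative is
  d(omega) = sum_{i < j} (∂f_j/∂x_i - ∂f_i/∂x_j) dx_i ∧ dx_j.
  coefficient of dx ∧ dy: ∂f_2/∂x - ∂f_1/∂y = ∂(y*(-z - 3))/∂x - ∂(-x*y + 3*y^2 + z^2)/∂y = x - 6*y
  coefficient of dx ∧ dz: ∂f_3/∂x - ∂f_1/∂z = ∂(-z^2)/∂x - ∂(-x*y + 3*y^2 + z^2)/∂z = -2*z
  coefficient of dy ∧ dz: ∂f_3/∂y - ∂f_2/∂z = ∂(-z^2)/∂y - ∂(y*(-z - 3))/∂z = y
Assembling: d(omega) = (x - 6*y) dx ∧ dy + (-2*z) dx ∧ dz + (y) dy ∧ dz.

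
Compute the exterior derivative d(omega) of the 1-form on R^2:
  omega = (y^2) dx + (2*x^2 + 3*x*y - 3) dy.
d(omega) = (4*x + y) dx ∧ dy

For a 1-form omega = sum_i f_i dx_i, the exterior derivative is
  d(omega) = sum_{i < j} (∂f_j/∂x_i - ∂f_i/∂x_j) dx_i ∧ dx_j.
  coefficient of dx ∧ dy: ∂f_2/∂x - ∂f_1/∂y = ∂(2*x^2 + 3*x*y - 3)/∂x - ∂(y^2)/∂y = 4*x + y
Assembling: d(omega) = (4*x + y) dx ∧ dy.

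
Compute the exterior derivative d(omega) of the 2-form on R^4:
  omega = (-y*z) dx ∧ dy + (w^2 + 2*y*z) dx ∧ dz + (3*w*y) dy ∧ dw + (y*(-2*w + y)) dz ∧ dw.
d(omega) = (-y - 2*z) dx ∧ dy ∧ dz + (2*w) dx ∧ dz ∧ dw + (-2*w + 2*y) dy ∧ dz ∧ dw

For a 2-form omega = sum_{i<j} g_{ij} dx_i ∧ dx_j, the exterior derivative is
  d(omega) = sum_{i<j} d(g_{ij}) ∧ dx_i ∧ dx_j = sum_{i<j, k} (∂g_{ij}/∂x_k) dx_k ∧ dx_i ∧ dx_j.
Expand each term, using dx_k ∧ dx_i ∧ dx_j = sgn(permutation) dx_{(a)} ∧ dx_{(b)} ∧ dx_{(c)} with (a < b < c) sorted:
  d(-y*z) includes (∂/∂z)(-y*z) dz = (-y) dz, which multiplied by dx ∧ dy gives (-y) dx ∧ dy ∧ dz
  d(w^2 + 2*y*z) includes (∂/∂y)(w^2 + 2*y*z) dy = (2*z) dy, which multiplied by dx ∧ dz gives (-2*z) dx ∧ dy ∧ dz
  d(w^2 + 2*y*z) includes (∂/∂w)(w^2 + 2*y*z) dw = (2*w) dw, which multiplied by dx ∧ dz gives (2*w) dx ∧ dz ∧ dw
  d(y*(-2*w + y)) includes (∂/∂y)(y*(-2*w + y)) dy = (-2*w + 2*y) dy, which multiplied by dz ∧ dw gives (-2*w + 2*y) dy ∧ dz ∧ dw
Collecting like 3-forms: d(omega) = (-y - 2*z) dx ∧ dy ∧ dz + (2*w) dx ∧ dz ∧ dw + (-2*w + 2*y) dy ∧ dz ∧ dw.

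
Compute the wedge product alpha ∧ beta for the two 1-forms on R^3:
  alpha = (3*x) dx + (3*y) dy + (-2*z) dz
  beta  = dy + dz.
alpha ∧ beta = (3*x) dx ∧ dy + (3*x) dx ∧ dz + (3*y + 2*z) dy ∧ dz

Distribute the wedge, using dx_i ∧ dx_j = -dx_j ∧ dx_i and dx_i ∧ dx_i = 0. For each pair (i, j) with i < j, the coefficient of dx_i ∧ dx_j in alpha ∧ beta is (alpha_i * beta_j - alpha_j * beta_i). Collecting: alpha ∧ beta = (3*x) dx ∧ dy + (3*x) dx ∧ dz + (3*y + 2*z) dy ∧ dz.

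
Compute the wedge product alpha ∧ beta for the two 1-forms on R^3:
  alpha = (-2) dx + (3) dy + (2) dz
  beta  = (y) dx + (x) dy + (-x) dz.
alpha ∧ beta = (-2*x - 3*y) dx ∧ dy + (2*x - 2*y) dx ∧ dz + (-5*x) dy ∧ dz

Distribute the wedge, using dx_i ∧ dx_j = -dx_j ∧ dx_i and dx_i ∧ dx_i = 0. For each pair (i, j) with i < j, the coefficient of dx_i ∧ dx_j in alpha ∧ beta is (alpha_i * beta_j - alpha_j * beta_i). Collecting: alpha ∧ beta = (-2*x - 3*y) dx ∧ dy + (2*x - 2*y) dx ∧ dz + (-5*x) dy ∧ dz.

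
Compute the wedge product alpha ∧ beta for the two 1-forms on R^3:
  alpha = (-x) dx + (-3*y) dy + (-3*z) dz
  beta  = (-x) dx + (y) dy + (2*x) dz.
alpha ∧ beta = (-4*x*y) dx ∧ dy + (-x*(2*x + 3*z)) dx ∧ dz + (3*y*(-2*x + z)) dy ∧ dz

Distribute the wedge, using dx_i ∧ dx_j = -dx_j ∧ dx_i and dx_i ∧ dx_i = 0. For each pair (i, j) with i < j, the coefficient of dx_i ∧ dx_j in alpha ∧ beta is (alpha_i * beta_j - alpha_j * beta_i). Collecting: alpha ∧ beta = (-4*x*y) dx ∧ dy + (-x*(2*x + 3*z)) dx ∧ dz + (3*y*(-2*x + z)) dy ∧ dz.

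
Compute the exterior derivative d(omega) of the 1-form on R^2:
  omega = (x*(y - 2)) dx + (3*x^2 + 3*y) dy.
d(omega) = (5*x) dx ∧ dy

For a 1-form omega = sum_i f_i dx_i, the exterior derivative is
  d(omega) = sum_{i < j} (∂f_j/∂x_i - ∂f_i/∂x_j) dx_i ∧ dx_j.
  coefficient of dx ∧ dy: ∂f_2/∂x - ∂f_1/∂y = ∂(3*x^2 + 3*y)/∂x - ∂(x*(y - 2))/∂y = 5*x
Assembling: d(omega) = (5*x) dx ∧ dy.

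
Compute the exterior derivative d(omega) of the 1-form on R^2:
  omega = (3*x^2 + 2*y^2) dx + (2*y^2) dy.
d(omega) = (-4*y) dx ∧ dy

For a 1-form omega = sum_i f_i dx_i, the exterior derivative is
  d(omega) = sum_{i < j} (∂f_j/∂x_i - ∂f_i/∂x_j) dx_i ∧ dx_j.
  coefficient of dx ∧ dy: ∂f_2/∂x - ∂f_1/∂y = ∂(2*y^2)/∂x - ∂(3*x^2 + 2*y^2)/∂y = -4*y
Assembling: d(omega) = (-4*y) dx ∧ dy.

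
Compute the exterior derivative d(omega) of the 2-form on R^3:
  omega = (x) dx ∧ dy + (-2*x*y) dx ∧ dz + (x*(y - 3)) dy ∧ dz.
d(omega) = (2*x + y - 3) dx ∧ dy ∧ dz

For a 2-form omega = sum_{i<j} g_{ij} dx_i ∧ dx_j, the exterior derivative is
  d(omega) = sum_{i<j} d(g_{ij}) ∧ dx_i ∧ dx_j = sum_{i<j, k} (∂g_{ij}/∂x_k) dx_k ∧ dx_i ∧ dx_j.
Expand each term, using dx_k ∧ dx_i ∧ dx_j = sgn(permutation) dx_{(a)} ∧ dx_{(b)} ∧ dx_{(c)} with (a < b < c) sorted:
  d(-2*x*y) includes (∂/∂y)(-2*x*y) dy = (-2*x) dy, which multiplied by dx ∧ dz gives (2*x) dx ∧ dy ∧ dz
  d(x*(y - 3)) includes (∂/∂x)(x*(y - 3)) dx = (y - 3) dx, which multiplied by dy ∧ dz gives (y - 3) dx ∧ dy ∧ dz
Collecting like 3-forms: d(omega) = (2*x + y - 3) dx ∧ dy ∧ dz.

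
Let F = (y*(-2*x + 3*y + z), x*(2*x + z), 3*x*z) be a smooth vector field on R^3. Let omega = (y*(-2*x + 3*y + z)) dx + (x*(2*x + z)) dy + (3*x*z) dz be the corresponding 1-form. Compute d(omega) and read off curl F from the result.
d(omega) = (-x) dy ∧ dz + (y - 3*z) dz ∧ dx + (6*x - 6*y) dx ∧ dy; curl F = (-x, y - 3*z, 6*x - 6*y)

d omega = sum_{i<j} (∂f_j/∂x_i - ∂f_i/∂x_j) dx_i ∧ dx_j. Under the identification (dy ∧ dz, dz ∧ dx, dx ∧ dy) ↔ (e_x, e_y, e_z), the coefficients are exactly the components of curl F. Compute:
  ∂R/∂y - ∂Q/∂z = (0) - (x) = -x
  ∂P/∂z - ∂R/∂x = (y) - (3*z) = y - 3*z
  ∂Q/∂x - ∂P/∂y = (4*x + z) - (-2*x + 6*y + z) = 6*x - 6*y.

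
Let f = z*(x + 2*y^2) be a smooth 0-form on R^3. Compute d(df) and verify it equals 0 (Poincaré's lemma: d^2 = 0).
d(df) = 0

Step 1: df = sum_i (∂f/∂x_i) dx_i = (z) dx + (4*y*z) dy + (x + 2*y^2) dz.
Step 2: Apply d again. Using the 1-form formula, the coefficient of dx ∧ dy in d(df) is ∂^2 f/∂x ∂y - ∂^2 f/∂y ∂x = (0) - (0) = 0 (equality of mixed partials for smooth f).
Similarly for dx ∧ dz and dy ∧ dz — all coefficients vanish. So d(df) = 0.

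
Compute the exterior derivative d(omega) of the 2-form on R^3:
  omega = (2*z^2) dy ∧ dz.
d(omega) = 0

For a 2-form omega = sum_{i<j} g_{ij} dx_i ∧ dx_j, the exterior derivative is
  d(omega) = sum_{i<j} d(g_{ij}) ∧ dx_i ∧ dx_j = sum_{i<j, k} (∂g_{ij}/∂x_k) dx_k ∧ dx_i ∧ dx_j.
Expand each term, using dx_k ∧ dx_i ∧ dx_j = sgn(permutation) dx_{(a)} ∧ dx_{(b)} ∧ dx_{(c)} with (a < b < c) sorted:

Collecting like 3-forms: d(omega) = 0.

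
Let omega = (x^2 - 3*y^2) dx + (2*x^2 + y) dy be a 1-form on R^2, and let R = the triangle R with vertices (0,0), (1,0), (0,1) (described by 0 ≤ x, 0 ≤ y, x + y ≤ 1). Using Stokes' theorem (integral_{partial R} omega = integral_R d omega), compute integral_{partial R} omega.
integral_(partial R) omega = 5/3

Stokes: integral_partial_R omega = integral_R d omega with d omega = (∂Q/∂x - ∂P/∂y) dx ∧ dy.
  ∂Q/∂x = 4*x
  ∂P/∂y = -6*y
  integrand = ∂Q/∂x - ∂P/∂y = 4*x + 6*y.
Integrating over R: integral_0^1 integral_0^{1-x} (4*x + 6*y) dy dx = 5/3.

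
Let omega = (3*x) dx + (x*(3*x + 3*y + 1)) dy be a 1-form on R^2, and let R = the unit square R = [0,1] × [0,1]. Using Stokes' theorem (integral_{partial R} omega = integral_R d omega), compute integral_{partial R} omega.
integral_(partial R) omega = 11/2

Stokes: integral_partial_R omega = integral_R d omega with d omega = (∂Q/∂x - ∂P/∂y) dx ∧ dy.
  ∂Q/∂x = 6*x + 3*y + 1
  ∂P/∂y = 0
  integrand = ∂Q/∂x - ∂P/∂y = 6*x + 3*y + 1.
Integrating over R: integral_0^1 integral_0^1 (6*x + 3*y + 1) dx dy = 11/2.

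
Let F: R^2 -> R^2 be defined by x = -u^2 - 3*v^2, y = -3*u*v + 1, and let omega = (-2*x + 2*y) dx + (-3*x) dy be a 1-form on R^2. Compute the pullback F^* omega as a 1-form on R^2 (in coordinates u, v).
F^* omega = (-4*u^3 + 3*u^2*v - 12*u*v^2 - 4*u - 27*v^3) du + (-9*u^3 - 12*u^2*v + 9*u*v^2 - 36*v^3 - 12*v) dv

Using F^*(f dg) = (f ∘ F) d(g ∘ F), substitute each coordinate x_i by F_i(u, v) in f_i, and replace dx_i by d F_i = (∂F_i/∂u) du + (∂F_i/∂v) dv.
  For the x component: f_1(F) = 2*u^2 - 6*u*v + 6*v^2 + 2; d F_1 = (-2*u) du + (-6*v) dv
  For the y component: f_2(F) = 3*u^2 + 9*v^2; d F_2 = (-3*v) du + (-3*u) dv
Combining and collecting du, dv coefficients:
  coeff of du: -4*u^3 + 3*u^2*v - 12*u*v^2 - 4*u - 27*v^3
  coeff of dv: -9*u^3 - 12*u^2*v + 9*u*v^2 - 36*v^3 - 12*v
F^* omega = (-4*u^3 + 3*u^2*v - 12*u*v^2 - 4*u - 27*v^3) du + (-9*u^3 - 12*u^2*v + 9*u*v^2 - 36*v^3 - 12*v) dv.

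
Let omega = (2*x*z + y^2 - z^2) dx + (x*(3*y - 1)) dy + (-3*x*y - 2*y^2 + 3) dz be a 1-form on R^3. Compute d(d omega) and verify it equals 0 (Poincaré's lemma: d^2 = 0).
d(d omega) = 0

Step 1: d omega = sum_{i<j} (∂f_j/∂x_i - ∂f_i/∂x_j) dx_i ∧ dx_j:
  coeff of dx ∧ dy: y - 1
  coeff of dx ∧ dz: -2*x - 3*y + 2*z
  coeff of dy ∧ dz: -3*x - 4*y
Step 2: Apply d again to each 2-form coefficient. The only possible 3-form in R^3 is dx ∧ dy ∧ dz, with coefficient
  ∂(coeff of dy∧dz)/∂x - ∂(coeff of dx∧dz)/∂y + ∂(coeff of dx∧dy)/∂z
  = ∂/∂x (-3*x - 4*y) - ∂/∂y (-2*x - 3*y + 2*z) + ∂/∂z (y - 1).
Each of these terms simplifies to sums of mixed partials that cancel in pairs. The result is 0 (by equality of mixed partials for smooth functions — Schwarz / Clairaut).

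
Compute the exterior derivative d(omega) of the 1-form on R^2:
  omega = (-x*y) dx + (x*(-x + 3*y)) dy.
d(omega) = (-x + 3*y) dx ∧ dy

For a 1-form omega = sum_i f_i dx_i, the exterior derivative is
  d(omega) = sum_{i < j} (∂f_j/∂x_i - ∂f_i/∂x_j) dx_i ∧ dx_j.
  coefficient of dx ∧ dy: ∂f_2/∂x - ∂f_1/∂y = ∂(x*(-x + 3*y))/∂x - ∂(-x*y)/∂y = -x + 3*y
Assembling: d(omega) = (-x + 3*y) dx ∧ dy.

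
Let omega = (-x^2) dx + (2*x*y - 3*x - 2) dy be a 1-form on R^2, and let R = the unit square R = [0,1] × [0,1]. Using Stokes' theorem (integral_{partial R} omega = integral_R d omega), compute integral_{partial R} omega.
integral_(partial R) omega = -2

Stokes: integral_partial_R omega = integral_R d omega with d omega = (∂Q/∂x - ∂P/∂y) dx ∧ dy.
  ∂Q/∂x = 2*y - 3
  ∂P/∂y = 0
  integrand = ∂Q/∂x - ∂P/∂y = 2*y - 3.
Integrating over R: integral_0^1 integral_0^1 (2*y - 3) dx dy = -2.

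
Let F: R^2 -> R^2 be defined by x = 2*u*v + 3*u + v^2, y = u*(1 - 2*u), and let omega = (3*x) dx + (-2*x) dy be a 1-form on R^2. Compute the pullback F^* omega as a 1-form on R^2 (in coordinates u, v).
F^* omega = (16*u^2*v + 24*u^2 + 20*u*v^2 + 32*u*v + 21*u + 6*v^3 + 7*v^2) du + (12*u^2*v + 18*u^2 + 18*u*v^2 + 18*u*v + 6*v^3) dv

Using F^*(f dg) = (f ∘ F) d(g ∘ F), substitute each coordinate x_i by F_i(u, v) in f_i, and replace dx_i by d F_i = (∂F_i/∂u) du + (∂F_i/∂v) dv.
  For the x component: f_1(F) = 6*u*v + 9*u + 3*v^2; d F_1 = (2*v + 3) du + (2*u + 2*v) dv
  For the y component: f_2(F) = -4*u*v - 6*u - 2*v^2; d F_2 = (1 - 4*u) du + (0) dv
Combining and collecting du, dv coefficients:
  coeff of du: 16*u^2*v + 24*u^2 + 20*u*v^2 + 32*u*v + 21*u + 6*v^3 + 7*v^2
  coeff of dv: 12*u^2*v + 18*u^2 + 18*u*v^2 + 18*u*v + 6*v^3
F^* omega = (16*u^2*v + 24*u^2 + 20*u*v^2 + 32*u*v + 21*u + 6*v^3 + 7*v^2) du + (12*u^2*v + 18*u^2 + 18*u*v^2 + 18*u*v + 6*v^3) dv.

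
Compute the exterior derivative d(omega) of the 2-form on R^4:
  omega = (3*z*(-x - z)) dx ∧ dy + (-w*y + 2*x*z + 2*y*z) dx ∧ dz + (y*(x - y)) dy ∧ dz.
d(omega) = (w - 3*x + y - 8*z) dx ∧ dy ∧ dz + (-y) dx ∧ dz ∧ dw

For a 2-form omega = sum_{i<j} g_{ij} dx_i ∧ dx_j, the exterior derivative is
  d(omega) = sum_{i<j} d(g_{ij}) ∧ dx_i ∧ dx_j = sum_{i<j, k} (∂g_{ij}/∂x_k) dx_k ∧ dx_i ∧ dx_j.
Expand each term, using dx_k ∧ dx_i ∧ dx_j = sgn(permutation) dx_{(a)} ∧ dx_{(b)} ∧ dx_{(c)} with (a < b < c) sorted:
  d(3*z*(-x - z)) includes (∂/∂z)(3*z*(-x - z)) dz = (-3*x - 6*z) dz, which multiplied by dx ∧ dy gives (-3*x - 6*z) dx ∧ dy ∧ dz
  d(-w*y + 2*x*z + 2*y*z) includes (∂/∂y)(-w*y + 2*x*z + 2*y*z) dy = (-w + 2*z) dy, which multiplied by dx ∧ dz gives (w - 2*z) dx ∧ dy ∧ dz
  d(-w*y + 2*x*z + 2*y*z) includes (∂/∂w)(-w*y + 2*x*z + 2*y*z) dw = (-y) dw, which multiplied by dx ∧ dz gives (-y) dx ∧ dz ∧ dw
  d(y*(x - y)) includes (∂/∂x)(y*(x - y)) dx = (y) dx, which multiplied by dy ∧ dz gives (y) dx ∧ dy ∧ dz
Collecting like 3-forms: d(omega) = (w - 3*x + y - 8*z) dx ∧ dy ∧ dz + (-y) dx ∧ dz ∧ dw.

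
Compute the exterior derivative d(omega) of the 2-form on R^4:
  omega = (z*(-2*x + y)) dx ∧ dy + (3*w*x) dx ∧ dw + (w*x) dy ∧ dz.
d(omega) = (w - 2*x + y) dx ∧ dy ∧ dz + (x) dy ∧ dz ∧ dw

For a 2-form omega = sum_{i<j} g_{ij} dx_i ∧ dx_j, the exterior derivative is
  d(omega) = sum_{i<j} d(g_{ij}) ∧ dx_i ∧ dx_j = sum_{i<j, k} (∂g_{ij}/∂x_k) dx_k ∧ dx_i ∧ dx_j.
Expand each term, using dx_k ∧ dx_i ∧ dx_j = sgn(permutation) dx_{(a)} ∧ dx_{(b)} ∧ dx_{(c)} with (a < b < c) sorted:
  d(z*(-2*x + y)) includes (∂/∂z)(z*(-2*x + y)) dz = (-2*x + y) dz, which multiplied by dx ∧ dy gives (-2*x + y) dx ∧ dy ∧ dz
  d(w*x) includes (∂/∂x)(w*x) dx = (w) dx, which multiplied by dy ∧ dz gives (w) dx ∧ dy ∧ dz
  d(w*x) includes (∂/∂w)(w*x) dw = (x) dw, which multiplied by dy ∧ dz gives (x) dy ∧ dz ∧ dw
Collecting like 3-forms: d(omega) = (w - 2*x + y) dx ∧ dy ∧ dz + (x) dy ∧ dz ∧ dw.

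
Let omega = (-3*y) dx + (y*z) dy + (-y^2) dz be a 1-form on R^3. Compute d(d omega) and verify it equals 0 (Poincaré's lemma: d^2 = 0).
d(d omega) = 0

Step 1: d omega = sum_{i<j} (∂f_j/∂x_i - ∂f_i/∂x_j) dx_i ∧ dx_j:
  coeff of dx ∧ dy: 3
  coeff of dx ∧ dz: 0
  coeff of dy ∧ dz: -3*y
Step 2: Apply d again to each 2-form coefficient. The only possible 3-form in R^3 is dx ∧ dy ∧ dz, with coefficient
  ∂(coeff of dy∧dz)/∂x - ∂(coeff of dx∧dz)/∂y + ∂(coeff of dx∧dy)/∂z
  = ∂/∂x (-3*y) - ∂/∂y (0) + ∂/∂z (3).
Each of these terms simplifies to sums of mixed partials that cancel in pairs. The result is 0 (by equality of mixed partials for smooth functions — Schwarz / Clairaut).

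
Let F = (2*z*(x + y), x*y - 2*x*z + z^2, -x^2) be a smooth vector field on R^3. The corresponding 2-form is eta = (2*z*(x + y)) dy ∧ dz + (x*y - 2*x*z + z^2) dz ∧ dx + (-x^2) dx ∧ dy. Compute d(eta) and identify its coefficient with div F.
d(eta) = (x + 2*z) dx ∧ dy ∧ dz; div F = x + 2*z

For a 2-form in R^3 of the form above, applying d gives a 3-form with coefficient ∂P/∂x + ∂Q/∂y + ∂R/∂z:
  ∂P/∂x = 2*z
  ∂Q/∂y = x
  ∂R/∂z = 0
Sum = x + 2*z, which is exactly div F.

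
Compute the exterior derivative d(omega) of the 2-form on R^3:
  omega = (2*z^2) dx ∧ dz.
d(omega) = 0

For a 2-form omega = sum_{i<j} g_{ij} dx_i ∧ dx_j, the exterior derivative is
  d(omega) = sum_{i<j} d(g_{ij}) ∧ dx_i ∧ dx_j = sum_{i<j, k} (∂g_{ij}/∂x_k) dx_k ∧ dx_i ∧ dx_j.
Expand each term, using dx_k ∧ dx_i ∧ dx_j = sgn(permutation) dx_{(a)} ∧ dx_{(b)} ∧ dx_{(c)} with (a < b < c) sorted:

Collecting like 3-forms: d(omega) = 0.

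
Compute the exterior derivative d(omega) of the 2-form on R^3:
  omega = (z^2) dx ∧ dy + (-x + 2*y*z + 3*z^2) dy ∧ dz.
d(omega) = (2*z - 1) dx ∧ dy ∧ dz

For a 2-form omega = sum_{i<j} g_{ij} dx_i ∧ dx_j, the exterior derivative is
  d(omega) = sum_{i<j} d(g_{ij}) ∧ dx_i ∧ dx_j = sum_{i<j, k} (∂g_{ij}/∂x_k) dx_k ∧ dx_i ∧ dx_j.
Expand each term, using dx_k ∧ dx_i ∧ dx_j = sgn(permutation) dx_{(a)} ∧ dx_{(b)} ∧ dx_{(c)} with (a < b < c) sorted:
  d(z^2) includes (∂/∂z)(z^2) dz = (2*z) dz, which multiplied by dx ∧ dy gives (2*z) dx ∧ dy ∧ dz
  d(-x + 2*y*z + 3*z^2) includes (∂/∂x)(-x + 2*y*z + 3*z^2) dx = (-1) dx, which multiplied by dy ∧ dz gives (-1) dx ∧ dy ∧ dz
Collecting like 3-forms: d(omega) = (2*z - 1) dx ∧ dy ∧ dz.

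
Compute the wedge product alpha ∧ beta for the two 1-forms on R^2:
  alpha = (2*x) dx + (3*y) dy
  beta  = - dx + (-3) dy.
alpha ∧ beta = (-6*x + 3*y) dx ∧ dy

Distribute the wedge, using dx_i ∧ dx_j = -dx_j ∧ dx_i and dx_i ∧ dx_i = 0. For each pair (i, j) with i < j, the coefficient of dx_i ∧ dx_j in alpha ∧ beta is (alpha_i * beta_j - alpha_j * beta_i). Collecting: alpha ∧ beta = (-6*x + 3*y) dx ∧ dy.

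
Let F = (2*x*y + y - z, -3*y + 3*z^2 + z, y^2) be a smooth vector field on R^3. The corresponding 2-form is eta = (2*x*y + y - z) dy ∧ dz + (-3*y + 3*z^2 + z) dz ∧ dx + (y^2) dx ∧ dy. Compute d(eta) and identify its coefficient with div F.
d(eta) = (2*y - 3) dx ∧ dy ∧ dz; div F = 2*y - 3

For a 2-form in R^3 of the form above, applying d gives a 3-form with coefficient ∂P/∂x + ∂Q/∂y + ∂R/∂z:
  ∂P/∂x = 2*y
  ∂Q/∂y = -3
  ∂R/∂z = 0
Sum = 2*y - 3, which is exactly div F.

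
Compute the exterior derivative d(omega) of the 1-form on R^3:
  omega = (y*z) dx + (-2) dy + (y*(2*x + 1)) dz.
d(omega) = (-z) dx ∧ dy + (y) dx ∧ dz + (2*x + 1) dy ∧ dz

For a 1-form omega = sum_i f_i dx_i, the exterior derivative is
  d(omega) = sum_{i < j} (∂f_j/∂x_i - ∂f_i/∂x_j) dx_i ∧ dx_j.
  coefficient of dx ∧ dy: ∂f_2/∂x - ∂f_1/∂y = ∂(-2)/∂x - ∂(y*z)/∂y = -z
  coefficient of dx ∧ dz: ∂f_3/∂x - ∂f_1/∂z = ∂(y*(2*x + 1))/∂x - ∂(y*z)/∂z = y
  coefficient of dy ∧ dz: ∂f_3/∂y - ∂f_2/∂z = ∂(y*(2*x + 1))/∂y - ∂(-2)/∂z = 2*x + 1
Assembling: d(omega) = (-z) dx ∧ dy + (y) dx ∧ dz + (2*x + 1) dy ∧ dz.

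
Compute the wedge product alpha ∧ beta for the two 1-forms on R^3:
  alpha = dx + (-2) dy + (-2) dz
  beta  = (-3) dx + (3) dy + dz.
alpha ∧ beta = (-3) dx ∧ dy + (-5) dx ∧ dz + (4) dy ∧ dz

Distribute the wedge, using dx_i ∧ dx_j = -dx_j ∧ dx_i and dx_i ∧ dx_i = 0. For each pair (i, j) with i < j, the coefficient of dx_i ∧ dx_j in alpha ∧ beta is (alpha_i * beta_j - alpha_j * beta_i). Collecting: alpha ∧ beta = (-3) dx ∧ dy + (-5) dx ∧ dz + (4) dy ∧ dz.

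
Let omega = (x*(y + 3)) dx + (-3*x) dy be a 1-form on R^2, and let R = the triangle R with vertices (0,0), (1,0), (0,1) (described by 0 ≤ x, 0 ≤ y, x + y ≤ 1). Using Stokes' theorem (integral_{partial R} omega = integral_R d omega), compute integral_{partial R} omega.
integral_(partial R) omega = -5/3

Stokes: integral_partial_R omega = integral_R d omega with d omega = (∂Q/∂x - ∂P/∂y) dx ∧ dy.
  ∂Q/∂x = -3
  ∂P/∂y = x
  integrand = ∂Q/∂x - ∂P/∂y = -x - 3.
Integrating over R: integral_0^1 integral_0^{1-x} (-x - 3) dy dx = -5/3.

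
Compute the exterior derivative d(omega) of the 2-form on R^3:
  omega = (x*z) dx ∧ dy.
d(omega) = (x) dx ∧ dy ∧ dz

For a 2-form omega = sum_{i<j} g_{ij} dx_i ∧ dx_j, the exterior derivative is
  d(omega) = sum_{i<j} d(g_{ij}) ∧ dx_i ∧ dx_j = sum_{i<j, k} (∂g_{ij}/∂x_k) dx_k ∧ dx_i ∧ dx_j.
Expand each term, using dx_k ∧ dx_i ∧ dx_j = sgn(permutation) dx_{(a)} ∧ dx_{(b)} ∧ dx_{(c)} with (a < b < c) sorted:
  d(x*z) includes (∂/∂z)(x*z) dz = (x) dz, which multiplied by dx ∧ dy gives (x) dx ∧ dy ∧ dz
Collecting like 3-forms: d(omega) = (x) dx ∧ dy ∧ dz.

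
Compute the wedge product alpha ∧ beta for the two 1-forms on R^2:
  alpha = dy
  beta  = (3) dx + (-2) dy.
alpha ∧ beta = (-3) dx ∧ dy

Distribute the wedge, using dx_i ∧ dx_j = -dx_j ∧ dx_i and dx_i ∧ dx_i = 0. For each pair (i, j) with i < j, the coefficient of dx_i ∧ dx_j in alpha ∧ beta is (alpha_i * beta_j - alpha_j * beta_i). Collecting: alpha ∧ beta = (-3) dx ∧ dy.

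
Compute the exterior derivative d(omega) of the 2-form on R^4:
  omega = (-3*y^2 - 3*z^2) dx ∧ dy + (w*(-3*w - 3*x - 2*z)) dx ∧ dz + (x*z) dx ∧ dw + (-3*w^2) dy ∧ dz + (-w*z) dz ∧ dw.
d(omega) = (-6*z) dx ∧ dy ∧ dz + (-6*w - 4*x - 2*z) dx ∧ dz ∧ dw + (-6*w) dy ∧ dz ∧ dw

For a 2-form omega = sum_{i<j} g_{ij} dx_i ∧ dx_j, the exterior derivative is
  d(omega) = sum_{i<j} d(g_{ij}) ∧ dx_i ∧ dx_j = sum_{i<j, k} (∂g_{ij}/∂x_k) dx_k ∧ dx_i ∧ dx_j.
Expand each term, using dx_k ∧ dx_i ∧ dx_j = sgn(permutation) dx_{(a)} ∧ dx_{(b)} ∧ dx_{(c)} with (a < b < c) sorted:
  d(-3*y^2 - 3*z^2) includes (∂/∂z)(-3*y^2 - 3*z^2) dz = (-6*z) dz, which multiplied by dx ∧ dy gives (-6*z) dx ∧ dy ∧ dz
  d(w*(-3*w - 3*x - 2*z)) includes (∂/∂w)(w*(-3*w - 3*x - 2*z)) dw = (-6*w - 3*x - 2*z) dw, which multiplied by dx ∧ dz gives (-6*w - 3*x - 2*z) dx ∧ dz ∧ dw
  d(x*z) includes (∂/∂z)(x*z) dz = (x) dz, which multiplied by dx ∧ dw gives (-x) dx ∧ dz ∧ dw
  d(-3*w^2) includes (∂/∂w)(-3*w^2) dw = (-6*w) dw, which multiplied by dy ∧ dz gives (-6*w) dy ∧ dz ∧ dw
Collecting like 3-forms: d(omega) = (-6*z) dx ∧ dy ∧ dz + (-6*w - 4*x - 2*z) dx ∧ dz ∧ dw + (-6*w) dy ∧ dz ∧ dw.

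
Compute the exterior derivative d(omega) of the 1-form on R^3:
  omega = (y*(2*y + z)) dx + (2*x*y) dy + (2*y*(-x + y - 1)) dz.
d(omega) = (-2*y - z) dx ∧ dy + (-3*y) dx ∧ dz + (-2*x + 4*y - 2) dy ∧ dz

For a 1-form omega = sum_i f_i dx_i, the exterior derivative is
  d(omega) = sum_{i < j} (∂f_j/∂x_i - ∂f_i/∂x_j) dx_i ∧ dx_j.
  coefficient of dx ∧ dy: ∂f_2/∂x - ∂f_1/∂y = ∂(2*x*y)/∂x - ∂(y*(2*y + z))/∂y = -2*y - z
  coefficient of dx ∧ dz: ∂f_3/∂x - ∂f_1/∂z = ∂(2*y*(-x + y - 1))/∂x - ∂(y*(2*y + z))/∂z = -3*y
  coefficient of dy ∧ dz: ∂f_3/∂y - ∂f_2/∂z = ∂(2*y*(-x + y - 1))/∂y - ∂(2*x*y)/∂z = -2*x + 4*y - 2
Assembling: d(omega) = (-2*y - z) dx ∧ dy + (-3*y) dx ∧ dz + (-2*x + 4*y - 2) dy ∧ dz.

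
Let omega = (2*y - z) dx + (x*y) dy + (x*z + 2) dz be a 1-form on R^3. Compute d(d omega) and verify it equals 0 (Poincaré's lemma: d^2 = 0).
d(d omega) = 0

Step 1: d omega = sum_{i<j} (∂f_j/∂x_i - ∂f_i/∂x_j) dx_i ∧ dx_j:
  coeff of dx ∧ dy: y - 2
  coeff of dx ∧ dz: z + 1
  coeff of dy ∧ dz: 0
Step 2: Apply d again to each 2-form coefficient. The only possible 3-form in R^3 is dx ∧ dy ∧ dz, with coefficient
  ∂(coeff of dy∧dz)/∂x - ∂(coeff of dx∧dz)/∂y + ∂(coeff of dx∧dy)/∂z
  = ∂/∂x (0) - ∂/∂y (z + 1) + ∂/∂z (y - 2).
Each of these terms simplifies to sums of mixed partials that cancel in pairs. The result is 0 (by equality of mixed partials for smooth functions — Schwarz / Clairaut).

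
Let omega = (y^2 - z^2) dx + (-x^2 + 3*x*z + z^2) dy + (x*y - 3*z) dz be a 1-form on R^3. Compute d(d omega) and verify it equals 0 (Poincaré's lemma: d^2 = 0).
d(d omega) = 0

Step 1: d omega = sum_{i<j} (∂f_j/∂x_i - ∂f_i/∂x_j) dx_i ∧ dx_j:
  coeff of dx ∧ dy: -2*x - 2*y + 3*z
  coeff of dx ∧ dz: y + 2*z
  coeff of dy ∧ dz: -2*x - 2*z
Step 2: Apply d again to each 2-form coefficient. The only possible 3-form in R^3 is dx ∧ dy ∧ dz, with coefficient
  ∂(coeff of dy∧dz)/∂x - ∂(coeff of dx∧dz)/∂y + ∂(coeff of dx∧dy)/∂z
  = ∂/∂x (-2*x - 2*z) - ∂/∂y (y + 2*z) + ∂/∂z (-2*x - 2*y + 3*z).
Each of these terms simplifies to sums of mixed partials that cancel in pairs. The result is 0 (by equality of mixed partials for smooth functions — Schwarz / Clairaut).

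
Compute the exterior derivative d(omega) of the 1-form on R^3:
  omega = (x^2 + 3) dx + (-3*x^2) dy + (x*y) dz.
d(omega) = (-6*x) dx ∧ dy + (y) dx ∧ dz + (x) dy ∧ dz

For a 1-form omega = sum_i f_i dx_i, the exterior derivative is
  d(omega) = sum_{i < j} (∂f_j/∂x_i - ∂f_i/∂x_j) dx_i ∧ dx_j.
  coefficient of dx ∧ dy: ∂f_2/∂x - ∂f_1/∂y = ∂(-3*x^2)/∂x - ∂(x^2 + 3)/∂y = -6*x
  coefficient of dx ∧ dz: ∂f_3/∂x - ∂f_1/∂z = ∂(x*y)/∂x - ∂(x^2 + 3)/∂z = y
  coefficient of dy ∧ dz: ∂f_3/∂y - ∂f_2/∂z = ∂(x*y)/∂y - ∂(-3*x^2)/∂z = x
Assembling: d(omega) = (-6*x) dx ∧ dy + (y) dx ∧ dz + (x) dy ∧ dz.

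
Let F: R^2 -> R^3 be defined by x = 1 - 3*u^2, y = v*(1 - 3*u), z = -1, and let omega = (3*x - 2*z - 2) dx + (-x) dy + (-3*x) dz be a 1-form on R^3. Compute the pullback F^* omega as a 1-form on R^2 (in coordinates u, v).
F^* omega = (54*u^3 - 9*u^2*v - 18*u + 3*v) du + (-9*u^3 + 3*u^2 + 3*u - 1) dv

Using F^*(f dg) = (f ∘ F) d(g ∘ F), substitute each coordinate x_i by F_i(u, v) in f_i, and replace dx_i by d F_i = (∂F_i/∂u) du + (∂F_i/∂v) dv.
  For the x component: f_1(F) = 3 - 9*u^2; d F_1 = (-6*u) du + (0) dv
  For the y component: f_2(F) = 3*u^2 - 1; d F_2 = (-3*v) du + (1 - 3*u) dv
  For the z component: f_3(F) = 9*u^2 - 3; d F_3 = (0) du + (0) dv
Combining and collecting du, dv coefficients:
  coeff of du: 54*u^3 - 9*u^2*v - 18*u + 3*v
  coeff of dv: -9*u^3 + 3*u^2 + 3*u - 1
F^* omega = (54*u^3 - 9*u^2*v - 18*u + 3*v) du + (-9*u^3 + 3*u^2 + 3*u - 1) dv.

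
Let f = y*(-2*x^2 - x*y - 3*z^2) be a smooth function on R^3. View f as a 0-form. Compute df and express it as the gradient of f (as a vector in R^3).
df = (y*(-4*x - y)) dx + (-2*x^2 - 2*x*y - 3*z^2) dy + (-6*y*z) dz; grad f = (y*(-4*x - y), -2*x^2 - 2*x*y - 3*z^2, -6*y*z)

For a 0-form f, d f = (∂f/∂x) dx + (∂f/∂y) dy + (∂f/∂z) dz. The components of the vector representation are exactly the entries of grad f in Cartesian coordinates:
  ∂f/∂x = y*(-4*x - y)
  ∂f/∂y = -2*x^2 - 2*x*y - 3*z^2
  ∂f/∂z = -6*y*z.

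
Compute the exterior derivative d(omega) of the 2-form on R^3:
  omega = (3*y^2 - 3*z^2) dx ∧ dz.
d(omega) = (-6*y) dx ∧ dy ∧ dz

For a 2-form omega = sum_{i<j} g_{ij} dx_i ∧ dx_j, the exterior derivative is
  d(omega) = sum_{i<j} d(g_{ij}) ∧ dx_i ∧ dx_j = sum_{i<j, k} (∂g_{ij}/∂x_k) dx_k ∧ dx_i ∧ dx_j.
Expand each term, using dx_k ∧ dx_i ∧ dx_j = sgn(permutation) dx_{(a)} ∧ dx_{(b)} ∧ dx_{(c)} with (a < b < c) sorted:
  d(3*y^2 - 3*z^2) includes (∂/∂y)(3*y^2 - 3*z^2) dy = (6*y) dy, which multiplied by dx ∧ dz gives (-6*y) dx ∧ dy ∧ dz
Collecting like 3-forms: d(omega) = (-6*y) dx ∧ dy ∧ dz.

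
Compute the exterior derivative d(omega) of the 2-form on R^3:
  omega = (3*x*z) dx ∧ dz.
d(omega) = 0

For a 2-form omega = sum_{i<j} g_{ij} dx_i ∧ dx_j, the exterior derivative is
  d(omega) = sum_{i<j} d(g_{ij}) ∧ dx_i ∧ dx_j = sum_{i<j, k} (∂g_{ij}/∂x_k) dx_k ∧ dx_i ∧ dx_j.
Expand each term, using dx_k ∧ dx_i ∧ dx_j = sgn(permutation) dx_{(a)} ∧ dx_{(b)} ∧ dx_{(c)} with (a < b < c) sorted:

Collecting like 3-forms: d(omega) = 0.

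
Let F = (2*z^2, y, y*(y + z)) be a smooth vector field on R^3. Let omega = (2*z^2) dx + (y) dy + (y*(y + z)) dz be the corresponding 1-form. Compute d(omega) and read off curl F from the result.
d(omega) = (2*y + z) dy ∧ dz + (4*z) dz ∧ dx + (0) dx ∧ dy; curl F = (2*y + z, 4*z, 0)

d omega = sum_{i<j} (∂f_j/∂x_i - ∂f_i/∂x_j) dx_i ∧ dx_j. Under the identification (dy ∧ dz, dz ∧ dx, dx ∧ dy) ↔ (e_x, e_y, e_z), the coefficients are exactly the components of curl F. Compute:
  ∂R/∂y - ∂Q/∂z = (2*y + z) - (0) = 2*y + z
  ∂P/∂z - ∂R/∂x = (4*z) - (0) = 4*z
  ∂Q/∂x - ∂P/∂y = (0) - (0) = 0.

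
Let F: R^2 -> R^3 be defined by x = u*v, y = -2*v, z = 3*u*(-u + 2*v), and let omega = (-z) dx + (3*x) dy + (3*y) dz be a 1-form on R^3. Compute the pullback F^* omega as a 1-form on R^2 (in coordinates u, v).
F^* omega = (3*v*(u^2 - 2*u*v + 12*u - 12*v)) du + (3*u*(u^2 - 2*u*v - 14*v)) dv

Using F^*(f dg) = (f ∘ F) d(g ∘ F), substitute each coordinate x_i by F_i(u, v) in f_i, and replace dx_i by d F_i = (∂F_i/∂u) du + (∂F_i/∂v) dv.
  For the x component: f_1(F) = 3*u*(u - 2*v); d F_1 = (v) du + (u) dv
  For the y component: f_2(F) = 3*u*v; d F_2 = (0) du + (-2) dv
  For the z component: f_3(F) = -6*v; d F_3 = (-6*u + 6*v) du + (6*u) dv
Combining and collecting du, dv coefficients:
  coeff of du: 3*v*(u^2 - 2*u*v + 12*u - 12*v)
  coeff of dv: 3*u*(u^2 - 2*u*v - 14*v)
F^* omega = (3*v*(u^2 - 2*u*v + 12*u - 12*v)) du + (3*u*(u^2 - 2*u*v - 14*v)) dv.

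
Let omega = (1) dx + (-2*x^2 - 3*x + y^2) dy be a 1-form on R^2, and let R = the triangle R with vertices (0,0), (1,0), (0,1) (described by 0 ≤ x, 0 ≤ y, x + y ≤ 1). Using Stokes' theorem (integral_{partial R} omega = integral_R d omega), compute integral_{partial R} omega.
integral_(partial R) omega = -13/6

Stokes: integral_partial_R omega = integral_R d omega with d omega = (∂Q/∂x - ∂P/∂y) dx ∧ dy.
  ∂Q/∂x = -4*x - 3
  ∂P/∂y = 0
  integrand = ∂Q/∂x - ∂P/∂y = -4*x - 3.
Integrating over R: integral_0^1 integral_0^{1-x} (-4*x - 3) dy dx = -13/6.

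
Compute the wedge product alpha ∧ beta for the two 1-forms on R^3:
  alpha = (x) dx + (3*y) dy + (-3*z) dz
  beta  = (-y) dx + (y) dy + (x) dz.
alpha ∧ beta = (y*(x + 3*y)) dx ∧ dy + (x^2 - 3*y*z) dx ∧ dz + (3*y*(x + z)) dy ∧ dz

Distribute the wedge, using dx_i ∧ dx_j = -dx_j ∧ dx_i and dx_i ∧ dx_i = 0. For each pair (i, j) with i < j, the coefficient of dx_i ∧ dx_j in alpha ∧ beta is (alpha_i * beta_j - alpha_j * beta_i). Collecting: alpha ∧ beta = (y*(x + 3*y)) dx ∧ dy + (x^2 - 3*y*z) dx ∧ dz + (3*y*(x + z)) dy ∧ dz.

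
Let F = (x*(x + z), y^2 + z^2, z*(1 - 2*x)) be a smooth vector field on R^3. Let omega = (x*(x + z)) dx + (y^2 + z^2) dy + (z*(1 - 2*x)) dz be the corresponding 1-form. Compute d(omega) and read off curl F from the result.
d(omega) = (-2*z) dy ∧ dz + (x + 2*z) dz ∧ dx + (0) dx ∧ dy; curl F = (-2*z, x + 2*z, 0)

d omega = sum_{i<j} (∂f_j/∂x_i - ∂f_i/∂x_j) dx_i ∧ dx_j. Under the identification (dy ∧ dz, dz ∧ dx, dx ∧ dy) ↔ (e_x, e_y, e_z), the coefficients are exactly the components of curl F. Compute:
  ∂R/∂y - ∂Q/∂z = (0) - (2*z) = -2*z
  ∂P/∂z - ∂R/∂x = (x) - (-2*z) = x + 2*z
  ∂Q/∂x - ∂P/∂y = (0) - (0) = 0.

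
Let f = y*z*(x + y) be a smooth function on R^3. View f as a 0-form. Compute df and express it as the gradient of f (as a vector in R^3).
df = (y*z) dx + (z*(x + 2*y)) dy + (y*(x + y)) dz; grad f = (y*z, z*(x + 2*y), y*(x + y))

For a 0-form f, d f = (∂f/∂x) dx + (∂f/∂y) dy + (∂f/∂z) dz. The components of the vector representation are exactly the entries of grad f in Cartesian coordinates:
  ∂f/∂x = y*z
  ∂f/∂y = z*(x + 2*y)
  ∂f/∂z = y*(x + y).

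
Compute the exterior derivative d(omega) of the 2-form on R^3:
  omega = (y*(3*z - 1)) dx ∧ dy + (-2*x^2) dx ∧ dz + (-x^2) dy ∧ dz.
d(omega) = (-2*x + 3*y) dx ∧ dy ∧ dz

For a 2-form omega = sum_{i<j} g_{ij} dx_i ∧ dx_j, the exterior derivative is
  d(omega) = sum_{i<j} d(g_{ij}) ∧ dx_i ∧ dx_j = sum_{i<j, k} (∂g_{ij}/∂x_k) dx_k ∧ dx_i ∧ dx_j.
Expand each term, using dx_k ∧ dx_i ∧ dx_j = sgn(permutation) dx_{(a)} ∧ dx_{(b)} ∧ dx_{(c)} with (a < b < c) sorted:
  d(y*(3*z - 1)) includes (∂/∂z)(y*(3*z - 1)) dz = (3*y) dz, which multiplied by dx ∧ dy gives (3*y) dx ∧ dy ∧ dz
  d(-x^2) includes (∂/∂x)(-x^2) dx = (-2*x) dx, which multiplied by dy ∧ dz gives (-2*x) dx ∧ dy ∧ dz
Collecting like 3-forms: d(omega) = (-2*x + 3*y) dx ∧ dy ∧ dz.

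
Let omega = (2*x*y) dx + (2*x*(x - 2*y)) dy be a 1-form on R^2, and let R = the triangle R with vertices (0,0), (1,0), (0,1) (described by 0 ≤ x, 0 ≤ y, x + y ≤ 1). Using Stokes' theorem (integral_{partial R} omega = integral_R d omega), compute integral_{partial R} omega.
integral_(partial R) omega = -1/3

Stokes: integral_partial_R omega = integral_R d omega with d omega = (∂Q/∂x - ∂P/∂y) dx ∧ dy.
  ∂Q/∂x = 4*x - 4*y
  ∂P/∂y = 2*x
  integrand = ∂Q/∂x - ∂P/∂y = 2*x - 4*y.
Integrating over R: integral_0^1 integral_0^{1-x} (2*x - 4*y) dy dx = -1/3.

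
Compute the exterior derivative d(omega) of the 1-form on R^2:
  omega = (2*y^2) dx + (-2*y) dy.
d(omega) = (-4*y) dx ∧ dy

For a 1-form omega = sum_i f_i dx_i, the exterior derivative is
  d(omega) = sum_{i < j} (∂f_j/∂x_i - ∂f_i/∂x_j) dx_i ∧ dx_j.
  coefficient of dx ∧ dy: ∂f_2/∂x - ∂f_1/∂y = ∂(-2*y)/∂x - ∂(2*y^2)/∂y = -4*y
Assembling: d(omega) = (-4*y) dx ∧ dy.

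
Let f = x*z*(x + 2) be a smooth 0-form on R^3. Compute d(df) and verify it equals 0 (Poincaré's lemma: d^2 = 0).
d(df) = 0

Step 1: df = sum_i (∂f/∂x_i) dx_i = (2*z*(x + 1)) dx + (0) dy + (x*(x + 2)) dz.
Step 2: Apply d again. Using the 1-form formula, the coefficient of dx ∧ dy in d(df) is ∂^2 f/∂x ∂y - ∂^2 f/∂y ∂x = (0) - (0) = 0 (equality of mixed partials for smooth f).
Similarly for dx ∧ dz and dy ∧ dz — all coefficients vanish. So d(df) = 0.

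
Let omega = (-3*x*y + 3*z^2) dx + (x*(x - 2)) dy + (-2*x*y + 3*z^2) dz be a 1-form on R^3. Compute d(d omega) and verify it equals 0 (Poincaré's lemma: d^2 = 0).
d(d omega) = 0

Step 1: d omega = sum_{i<j} (∂f_j/∂x_i - ∂f_i/∂x_j) dx_i ∧ dx_j:
  coeff of dx ∧ dy: 5*x - 2
  coeff of dx ∧ dz: -2*y - 6*z
  coeff of dy ∧ dz: -2*x
Step 2: Apply d again to each 2-form coefficient. The only possible 3-form in R^3 is dx ∧ dy ∧ dz, with coefficient
  ∂(coeff of dy∧dz)/∂x - ∂(coeff of dx∧dz)/∂y + ∂(coeff of dx∧dy)/∂z
  = ∂/∂x (-2*x) - ∂/∂y (-2*y - 6*z) + ∂/∂z (5*x - 2).
Each of these terms simplifies to sums of mixed partials that cancel in pairs. The result is 0 (by equality of mixed partials for smooth functions — Schwarz / Clairaut).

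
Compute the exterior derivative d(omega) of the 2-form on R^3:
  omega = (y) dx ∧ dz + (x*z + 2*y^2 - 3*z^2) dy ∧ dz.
d(omega) = (z - 1) dx ∧ dy ∧ dz

For a 2-form omega = sum_{i<j} g_{ij} dx_i ∧ dx_j, the exterior derivative is
  d(omega) = sum_{i<j} d(g_{ij}) ∧ dx_i ∧ dx_j = sum_{i<j, k} (∂g_{ij}/∂x_k) dx_k ∧ dx_i ∧ dx_j.
Expand each term, using dx_k ∧ dx_i ∧ dx_j = sgn(permutation) dx_{(a)} ∧ dx_{(b)} ∧ dx_{(c)} with (a < b < c) sorted:
  d(y) includes (∂/∂y)(y) dy = (1) dy, which multiplied by dx ∧ dz gives (-1) dx ∧ dy ∧ dz
  d(x*z + 2*y^2 - 3*z^2) includes (∂/∂x)(x*z + 2*y^2 - 3*z^2) dx = (z) dx, which multiplied by dy ∧ dz gives (z) dx ∧ dy ∧ dz
Collecting like 3-forms: d(omega) = (z - 1) dx ∧ dy ∧ dz.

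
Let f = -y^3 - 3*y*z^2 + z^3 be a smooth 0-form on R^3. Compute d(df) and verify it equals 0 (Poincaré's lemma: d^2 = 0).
d(df) = 0

Step 1: df = sum_i (∂f/∂x_i) dx_i = (0) dx + (-3*y^2 - 3*z^2) dy + (3*z*(-2*y + z)) dz.
Step 2: Apply d again. Using the 1-form formula, the coefficient of dx ∧ dy in d(df) is ∂^2 f/∂x ∂y - ∂^2 f/∂y ∂x = (0) - (0) = 0 (equality of mixed partials for smooth f).
Similarly for dx ∧ dz and dy ∧ dz — all coefficients vanish. So d(df) = 0.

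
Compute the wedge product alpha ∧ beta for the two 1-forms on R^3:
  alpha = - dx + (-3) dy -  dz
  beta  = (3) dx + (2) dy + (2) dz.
alpha ∧ beta = (7) dx ∧ dy + (1) dx ∧ dz + (-4) dy ∧ dz

Distribute the wedge, using dx_i ∧ dx_j = -dx_j ∧ dx_i and dx_i ∧ dx_i = 0. For each pair (i, j) with i < j, the coefficient of dx_i ∧ dx_j in alpha ∧ beta is (alpha_i * beta_j - alpha_j * beta_i). Collecting: alpha ∧ beta = (7) dx ∧ dy + (1) dx ∧ dz + (-4) dy ∧ dz.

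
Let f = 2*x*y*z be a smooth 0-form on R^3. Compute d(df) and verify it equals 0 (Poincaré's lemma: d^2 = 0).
d(df) = 0

Step 1: df = sum_i (∂f/∂x_i) dx_i = (2*y*z) dx + (2*x*z) dy + (2*x*y) dz.
Step 2: Apply d again. Using the 1-form formula, the coefficient of dx ∧ dy in d(df) is ∂^2 f/∂x ∂y - ∂^2 f/∂y ∂x = (2*z) - (2*z) = 0 (equality of mixed partials for smooth f).
Similarly for dx ∧ dz and dy ∧ dz — all coefficients vanish. So d(df) = 0.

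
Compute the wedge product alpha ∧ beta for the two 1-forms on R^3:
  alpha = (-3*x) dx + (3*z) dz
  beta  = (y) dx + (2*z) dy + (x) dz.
alpha ∧ beta = (-6*x*z) dx ∧ dy + (-3*x^2 - 3*y*z) dx ∧ dz + (-6*z^2) dy ∧ dz

Distribute the wedge, using dx_i ∧ dx_j = -dx_j ∧ dx_i and dx_i ∧ dx_i = 0. For each pair (i, j) with i < j, the coefficient of dx_i ∧ dx_j in alpha ∧ beta is (alpha_i * beta_j - alpha_j * beta_i). Collecting: alpha ∧ beta = (-6*x*z) dx ∧ dy + (-3*x^2 - 3*y*z) dx ∧ dz + (-6*z^2) dy ∧ dz.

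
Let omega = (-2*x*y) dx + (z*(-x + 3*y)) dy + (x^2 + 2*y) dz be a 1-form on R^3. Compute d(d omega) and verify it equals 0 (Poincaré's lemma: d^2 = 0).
d(d omega) = 0

Step 1: d omega = sum_{i<j} (∂f_j/∂x_i - ∂f_i/∂x_j) dx_i ∧ dx_j:
  coeff of dx ∧ dy: 2*x - z
  coeff of dx ∧ dz: 2*x
  coeff of dy ∧ dz: x - 3*y + 2
Step 2: Apply d again to each 2-form coefficient. The only possible 3-form in R^3 is dx ∧ dy ∧ dz, with coefficient
  ∂(coeff of dy∧dz)/∂x - ∂(coeff of dx∧dz)/∂y + ∂(coeff of dx∧dy)/∂z
  = ∂/∂x (x - 3*y + 2) - ∂/∂y (2*x) + ∂/∂z (2*x - z).
Each of these terms simplifies to sums of mixed partials that cancel in pairs. The result is 0 (by equality of mixed partials for smooth functions — Schwarz / Clairaut).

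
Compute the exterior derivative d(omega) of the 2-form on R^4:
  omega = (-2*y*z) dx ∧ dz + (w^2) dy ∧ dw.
d(omega) = (2*z) dx ∧ dy ∧ dz

For a 2-form omega = sum_{i<j} g_{ij} dx_i ∧ dx_j, the exterior derivative is
  d(omega) = sum_{i<j} d(g_{ij}) ∧ dx_i ∧ dx_j = sum_{i<j, k} (∂g_{ij}/∂x_k) dx_k ∧ dx_i ∧ dx_j.
Expand each term, using dx_k ∧ dx_i ∧ dx_j = sgn(permutation) dx_{(a)} ∧ dx_{(b)} ∧ dx_{(c)} with (a < b < c) sorted:
  d(-2*y*z) includes (∂/∂y)(-2*y*z) dy = (-2*z) dy, which multiplied by dx ∧ dz gives (2*z) dx ∧ dy ∧ dz
Collecting like 3-forms: d(omega) = (2*z) dx ∧ dy ∧ dz.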